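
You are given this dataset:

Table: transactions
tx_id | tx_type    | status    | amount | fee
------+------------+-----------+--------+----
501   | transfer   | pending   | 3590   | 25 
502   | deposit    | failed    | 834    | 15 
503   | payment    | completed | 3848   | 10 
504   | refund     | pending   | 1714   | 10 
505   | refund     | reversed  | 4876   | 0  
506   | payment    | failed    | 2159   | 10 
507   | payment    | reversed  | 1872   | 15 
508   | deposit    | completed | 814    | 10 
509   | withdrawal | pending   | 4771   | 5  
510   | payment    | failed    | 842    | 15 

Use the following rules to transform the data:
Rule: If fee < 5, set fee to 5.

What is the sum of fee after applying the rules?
120

Step 1: 1 records have fee < 5
Step 2: These records originally summed to 0
Step 3: After setting to minimum: 1 × 5 = 5
Step 4: Unaffected records sum: 115
Step 5: Final sum = 5 + 115 = 120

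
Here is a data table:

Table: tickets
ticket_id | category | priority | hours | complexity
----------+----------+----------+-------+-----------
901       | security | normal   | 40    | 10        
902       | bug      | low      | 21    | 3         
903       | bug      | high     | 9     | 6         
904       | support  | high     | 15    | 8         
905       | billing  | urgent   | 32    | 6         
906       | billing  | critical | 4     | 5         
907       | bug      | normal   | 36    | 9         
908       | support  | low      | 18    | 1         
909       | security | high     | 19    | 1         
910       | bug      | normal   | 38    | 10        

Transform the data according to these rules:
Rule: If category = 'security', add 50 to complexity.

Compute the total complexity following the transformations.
159

Step 1: Count records where category = 'security': 2
Step 2: Total bonus added: 2 × 50 = 100
Step 3: Original sum of complexity: 59
Step 4: Final sum = 59 + 100 = 159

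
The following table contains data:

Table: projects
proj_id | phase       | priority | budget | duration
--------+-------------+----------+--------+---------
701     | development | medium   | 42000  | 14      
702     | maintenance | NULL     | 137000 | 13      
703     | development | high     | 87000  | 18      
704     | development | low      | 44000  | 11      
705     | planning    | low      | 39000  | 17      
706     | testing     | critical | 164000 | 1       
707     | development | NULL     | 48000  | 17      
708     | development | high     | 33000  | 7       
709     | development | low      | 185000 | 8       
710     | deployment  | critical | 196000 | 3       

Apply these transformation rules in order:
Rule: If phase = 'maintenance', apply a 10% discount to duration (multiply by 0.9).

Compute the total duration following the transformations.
107.7

Step 1: Records with phase = 'maintenance' have total duration = 13
Step 2: Apply multiplier: 13 × 0.9 = 11.7
Step 3: Other records total: 96
Step 4: Final sum = 11.7 + 96 = 107.7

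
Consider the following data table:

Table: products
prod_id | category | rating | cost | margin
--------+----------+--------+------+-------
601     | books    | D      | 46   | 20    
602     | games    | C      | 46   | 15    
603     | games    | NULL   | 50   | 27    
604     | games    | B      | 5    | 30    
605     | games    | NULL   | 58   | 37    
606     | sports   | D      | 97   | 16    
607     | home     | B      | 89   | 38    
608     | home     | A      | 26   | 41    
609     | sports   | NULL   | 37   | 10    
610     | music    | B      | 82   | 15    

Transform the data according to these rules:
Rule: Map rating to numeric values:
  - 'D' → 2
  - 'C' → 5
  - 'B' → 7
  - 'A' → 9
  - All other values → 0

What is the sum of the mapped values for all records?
39

Step 1: Apply mapping to each record
Step 2: Count by status:
  'D': 2 records × 2 = 4
  'C': 1 records × 5 = 5
  'B': 3 records × 7 = 21
  'A': 1 records × 9 = 9
Step 3: Sum all mapped values = 39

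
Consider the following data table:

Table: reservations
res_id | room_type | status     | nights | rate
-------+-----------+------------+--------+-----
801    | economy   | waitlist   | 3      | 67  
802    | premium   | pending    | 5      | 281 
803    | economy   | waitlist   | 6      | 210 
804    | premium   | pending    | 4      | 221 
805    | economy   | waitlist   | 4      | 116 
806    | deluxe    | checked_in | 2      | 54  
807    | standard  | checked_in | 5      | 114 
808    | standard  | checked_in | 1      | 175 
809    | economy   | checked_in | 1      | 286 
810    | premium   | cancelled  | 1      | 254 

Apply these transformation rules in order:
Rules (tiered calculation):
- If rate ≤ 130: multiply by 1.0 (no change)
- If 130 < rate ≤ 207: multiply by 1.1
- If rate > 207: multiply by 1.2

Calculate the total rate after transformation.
2045.9

Step 1: Tier 1 (rate ≤ 130): 4 records, sum = 351 × 1.0 = 351.0
Step 2: Tier 2 (130 < rate ≤ 207): 1 records, sum = 175 × 1.1 = 192.5
Step 3: Tier 3 (rate > 207): 5 records, sum = 1252 × 1.2 = 1502.4
Step 4: Final sum = 351.0 + 192.5 + 1502.4 = 2045.9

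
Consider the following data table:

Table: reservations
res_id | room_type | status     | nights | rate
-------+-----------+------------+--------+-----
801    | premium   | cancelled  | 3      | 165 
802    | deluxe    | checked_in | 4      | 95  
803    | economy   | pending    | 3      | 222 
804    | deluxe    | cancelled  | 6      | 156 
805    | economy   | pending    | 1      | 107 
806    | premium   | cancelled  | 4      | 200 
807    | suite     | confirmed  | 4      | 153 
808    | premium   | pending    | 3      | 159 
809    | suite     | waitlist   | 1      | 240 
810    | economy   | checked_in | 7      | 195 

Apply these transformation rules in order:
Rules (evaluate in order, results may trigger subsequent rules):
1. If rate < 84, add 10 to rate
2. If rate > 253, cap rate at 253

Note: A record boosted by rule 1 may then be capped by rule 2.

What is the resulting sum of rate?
1692

Step 1: Apply rule 1 to records with rate < 84
  - 0 records get bonus of 10
  - Of these, 0 records then exceed 253 and get capped
Step 2: Apply rule 2 to records with rate > 253
  - 0 records (original) are capped
Step 3: Calculate final sum = 1692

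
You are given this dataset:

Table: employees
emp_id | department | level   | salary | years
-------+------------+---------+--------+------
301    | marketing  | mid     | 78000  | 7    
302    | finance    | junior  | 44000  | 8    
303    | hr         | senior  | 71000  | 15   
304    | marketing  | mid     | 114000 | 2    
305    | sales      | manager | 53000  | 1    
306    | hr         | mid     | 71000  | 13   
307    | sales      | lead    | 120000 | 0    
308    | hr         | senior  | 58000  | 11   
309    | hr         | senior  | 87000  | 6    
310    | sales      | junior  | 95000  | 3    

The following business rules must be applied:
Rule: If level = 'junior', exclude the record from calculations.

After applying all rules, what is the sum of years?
55

Step 1: Identify records where level = 'junior'
Step 2: The excluded records sum to 11
Step 3: Original total years = 66
Step 4: Remaining total = 66 - 11 = 55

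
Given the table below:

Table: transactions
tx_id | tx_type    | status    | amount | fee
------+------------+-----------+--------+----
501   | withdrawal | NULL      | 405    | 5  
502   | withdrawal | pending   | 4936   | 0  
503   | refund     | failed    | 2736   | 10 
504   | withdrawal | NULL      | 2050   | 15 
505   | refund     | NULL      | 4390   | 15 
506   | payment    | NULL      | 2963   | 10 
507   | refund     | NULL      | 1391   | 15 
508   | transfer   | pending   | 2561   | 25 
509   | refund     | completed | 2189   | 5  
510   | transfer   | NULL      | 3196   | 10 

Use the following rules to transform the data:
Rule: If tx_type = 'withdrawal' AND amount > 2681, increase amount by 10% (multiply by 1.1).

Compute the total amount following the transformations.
27310.6

Step 1: Find records where tx_type = 'withdrawal' AND amount > 2681
Step 2: 1 records match, summing to 4936
Step 3: After multiplier: 4936 × 1.1 = 5429.6
Step 4: Unaffected records sum: 21881
Step 5: Final sum = 5429.6 + 21881 = 27310.6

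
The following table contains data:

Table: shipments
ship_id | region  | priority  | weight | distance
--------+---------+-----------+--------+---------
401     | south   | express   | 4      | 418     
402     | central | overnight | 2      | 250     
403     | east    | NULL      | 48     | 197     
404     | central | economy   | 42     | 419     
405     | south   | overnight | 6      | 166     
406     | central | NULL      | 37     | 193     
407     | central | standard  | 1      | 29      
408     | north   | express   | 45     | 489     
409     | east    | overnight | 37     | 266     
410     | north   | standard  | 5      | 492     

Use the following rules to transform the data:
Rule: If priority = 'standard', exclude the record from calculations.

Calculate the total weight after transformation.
221

Step 1: Identify records where priority = 'standard'
Step 2: The excluded records sum to 6
Step 3: Original total weight = 227
Step 4: Remaining total = 227 - 6 = 221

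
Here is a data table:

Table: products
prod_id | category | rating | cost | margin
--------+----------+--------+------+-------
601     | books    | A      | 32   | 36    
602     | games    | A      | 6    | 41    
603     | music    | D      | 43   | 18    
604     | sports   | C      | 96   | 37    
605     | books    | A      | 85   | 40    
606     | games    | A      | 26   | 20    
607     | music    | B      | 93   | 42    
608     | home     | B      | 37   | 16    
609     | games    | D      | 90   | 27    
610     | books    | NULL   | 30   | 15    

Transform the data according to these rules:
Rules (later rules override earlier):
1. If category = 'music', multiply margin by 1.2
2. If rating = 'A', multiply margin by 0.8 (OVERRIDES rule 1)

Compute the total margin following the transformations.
276.6

Step 1: Rule 2 takes priority for records with rating = 'A'
  - 4 records: 137 × 0.8 = 109.6
Step 2: Rule 1 applies to remaining records with category = 'music'
  - 2 records: 60 × 1.2 = 72.0
Step 3: Other records unchanged: 95
Step 4: Final sum = 109.6 + 72.0 + 95 = 276.6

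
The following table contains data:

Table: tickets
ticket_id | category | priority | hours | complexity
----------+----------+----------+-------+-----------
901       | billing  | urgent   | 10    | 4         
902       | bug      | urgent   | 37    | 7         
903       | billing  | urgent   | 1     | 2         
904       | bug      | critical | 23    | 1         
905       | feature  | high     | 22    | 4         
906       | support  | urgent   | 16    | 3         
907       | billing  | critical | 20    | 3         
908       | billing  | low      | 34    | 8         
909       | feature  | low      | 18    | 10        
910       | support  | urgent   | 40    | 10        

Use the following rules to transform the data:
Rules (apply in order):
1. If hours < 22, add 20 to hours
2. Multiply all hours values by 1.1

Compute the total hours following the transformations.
353.1

Step 1: Apply Rule 1 - Add 20 to records with hours < 22
  - 5 records affected: 65 + (5 × 20) = 165
  - Unaffected records: 156
  - Sum after Rule 1: 321
Step 2: Apply Rule 2 - Multiply all by 1.1
  - 321 × 1.1 = 353.1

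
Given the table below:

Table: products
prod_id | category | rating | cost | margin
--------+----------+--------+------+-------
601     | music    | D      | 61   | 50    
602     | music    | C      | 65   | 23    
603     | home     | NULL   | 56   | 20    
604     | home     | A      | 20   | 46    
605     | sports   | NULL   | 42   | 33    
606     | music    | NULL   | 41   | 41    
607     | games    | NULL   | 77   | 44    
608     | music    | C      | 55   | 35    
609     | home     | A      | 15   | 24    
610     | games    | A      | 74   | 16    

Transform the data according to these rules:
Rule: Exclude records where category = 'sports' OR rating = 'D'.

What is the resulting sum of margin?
249

Step 1: Find records where category = 'sports' OR rating = 'D'
Step 2: 2 records match, summing to 83
Step 3: Original sum: 332
Step 4: Remaining sum = 332 - 83 = 249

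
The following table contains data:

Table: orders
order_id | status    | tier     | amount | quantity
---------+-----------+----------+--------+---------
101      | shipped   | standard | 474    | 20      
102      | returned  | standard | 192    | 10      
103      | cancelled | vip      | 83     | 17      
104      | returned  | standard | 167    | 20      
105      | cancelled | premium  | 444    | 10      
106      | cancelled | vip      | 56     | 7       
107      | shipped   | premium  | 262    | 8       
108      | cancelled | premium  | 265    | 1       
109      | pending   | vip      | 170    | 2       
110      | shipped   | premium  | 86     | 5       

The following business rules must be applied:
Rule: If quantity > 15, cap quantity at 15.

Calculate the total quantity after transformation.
88

Step 1: 3 records have quantity > 15
Step 2: These records originally summed to 57
Step 3: After capping: 3 × 15 = 45
Step 4: Unaffected records sum: 43
Step 5: Final sum = 45 + 43 = 88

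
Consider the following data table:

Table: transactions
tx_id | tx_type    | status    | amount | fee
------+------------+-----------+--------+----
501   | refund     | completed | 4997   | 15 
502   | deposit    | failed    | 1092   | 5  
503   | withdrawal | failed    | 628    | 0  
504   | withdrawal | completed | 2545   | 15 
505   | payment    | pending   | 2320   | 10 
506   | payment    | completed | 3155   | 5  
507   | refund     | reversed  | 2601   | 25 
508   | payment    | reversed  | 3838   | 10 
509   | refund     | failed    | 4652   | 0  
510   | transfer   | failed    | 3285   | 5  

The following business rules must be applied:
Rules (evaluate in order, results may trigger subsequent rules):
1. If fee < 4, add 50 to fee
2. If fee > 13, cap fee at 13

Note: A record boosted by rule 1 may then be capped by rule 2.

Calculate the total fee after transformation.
100

Step 1: Apply rule 1 to records with fee < 4
  - 2 records get bonus of 50
  - Of these, 2 records then exceed 13 and get capped
Step 2: Apply rule 2 to records with fee > 13
  - 3 records (original) are capped
Step 3: Calculate final sum = 100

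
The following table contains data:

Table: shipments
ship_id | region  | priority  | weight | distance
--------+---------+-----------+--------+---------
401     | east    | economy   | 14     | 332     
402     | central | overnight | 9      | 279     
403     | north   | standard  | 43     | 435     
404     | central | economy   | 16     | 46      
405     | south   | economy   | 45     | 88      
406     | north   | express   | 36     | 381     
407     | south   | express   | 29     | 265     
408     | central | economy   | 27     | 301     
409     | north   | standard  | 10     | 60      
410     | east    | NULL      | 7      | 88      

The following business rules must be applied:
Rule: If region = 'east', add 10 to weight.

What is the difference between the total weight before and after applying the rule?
20

Step 1: Original sum of weight = 236
Step 2: 2 records have region = 'east'
Step 3: Each affected record changes by 10
Step 4: Total change = 2 × 10 = 20
Step 5: New sum = 236 + 20 = 256
Step 6: Difference = |256 - 236| = 20
        (Sum increased by 20)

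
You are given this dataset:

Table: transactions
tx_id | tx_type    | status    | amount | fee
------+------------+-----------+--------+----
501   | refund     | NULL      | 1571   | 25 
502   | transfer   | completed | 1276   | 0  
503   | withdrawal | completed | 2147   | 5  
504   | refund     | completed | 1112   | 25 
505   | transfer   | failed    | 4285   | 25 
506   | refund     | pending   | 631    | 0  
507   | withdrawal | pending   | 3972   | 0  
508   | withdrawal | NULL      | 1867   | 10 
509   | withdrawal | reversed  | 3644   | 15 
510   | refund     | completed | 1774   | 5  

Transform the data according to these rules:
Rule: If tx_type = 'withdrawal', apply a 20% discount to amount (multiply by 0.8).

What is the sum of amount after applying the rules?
19953.0

Step 1: Records with tx_type = 'withdrawal' have total amount = 11630
Step 2: Apply multiplier: 11630 × 0.8 = 9304.0
Step 3: Other records total: 10649
Step 4: Final sum = 9304.0 + 10649 = 19953.0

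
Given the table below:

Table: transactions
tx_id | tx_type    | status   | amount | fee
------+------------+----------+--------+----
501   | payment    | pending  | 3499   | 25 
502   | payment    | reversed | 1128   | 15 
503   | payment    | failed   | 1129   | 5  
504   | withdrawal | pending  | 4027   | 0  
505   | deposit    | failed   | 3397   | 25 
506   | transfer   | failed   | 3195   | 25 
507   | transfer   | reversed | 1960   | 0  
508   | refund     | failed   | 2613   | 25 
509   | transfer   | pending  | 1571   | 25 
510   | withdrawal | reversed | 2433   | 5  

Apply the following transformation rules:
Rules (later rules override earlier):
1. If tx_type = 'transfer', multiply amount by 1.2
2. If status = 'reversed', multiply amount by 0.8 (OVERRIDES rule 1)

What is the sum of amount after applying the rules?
24801.0

Step 1: Rule 2 takes priority for records with status = 'reversed'
  - 3 records: 5521 × 0.8 = 4416.8
Step 2: Rule 1 applies to remaining records with tx_type = 'transfer'
  - 2 records: 4766 × 1.2 = 5719.2
Step 3: Other records unchanged: 14665
Step 4: Final sum = 4416.8 + 5719.2 + 14665 = 24801.0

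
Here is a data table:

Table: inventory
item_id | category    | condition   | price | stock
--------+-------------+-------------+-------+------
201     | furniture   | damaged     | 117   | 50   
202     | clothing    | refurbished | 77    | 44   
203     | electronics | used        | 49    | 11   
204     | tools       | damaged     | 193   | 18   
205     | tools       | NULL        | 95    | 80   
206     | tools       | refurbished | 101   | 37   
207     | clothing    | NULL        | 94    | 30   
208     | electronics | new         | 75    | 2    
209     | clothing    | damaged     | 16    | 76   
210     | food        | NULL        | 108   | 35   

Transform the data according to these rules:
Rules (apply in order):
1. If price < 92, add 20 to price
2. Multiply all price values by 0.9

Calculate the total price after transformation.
904.5

Step 1: Apply Rule 1 - Add 20 to records with price < 92
  - 4 records affected: 217 + (4 × 20) = 297
  - Unaffected records: 708
  - Sum after Rule 1: 1005
Step 2: Apply Rule 2 - Multiply all by 0.9
  - 1005 × 0.9 = 904.5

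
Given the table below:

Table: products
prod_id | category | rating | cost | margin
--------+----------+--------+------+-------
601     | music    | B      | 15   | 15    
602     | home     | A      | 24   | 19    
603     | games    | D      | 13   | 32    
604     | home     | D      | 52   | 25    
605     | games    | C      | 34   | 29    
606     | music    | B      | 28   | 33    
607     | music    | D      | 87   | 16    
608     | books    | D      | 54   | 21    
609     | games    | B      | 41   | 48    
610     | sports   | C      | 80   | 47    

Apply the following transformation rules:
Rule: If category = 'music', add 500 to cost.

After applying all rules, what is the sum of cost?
1928

Step 1: Count records where category = 'music': 3
Step 2: Total bonus added: 3 × 500 = 1500
Step 3: Original sum of cost: 428
Step 4: Final sum = 428 + 1500 = 1928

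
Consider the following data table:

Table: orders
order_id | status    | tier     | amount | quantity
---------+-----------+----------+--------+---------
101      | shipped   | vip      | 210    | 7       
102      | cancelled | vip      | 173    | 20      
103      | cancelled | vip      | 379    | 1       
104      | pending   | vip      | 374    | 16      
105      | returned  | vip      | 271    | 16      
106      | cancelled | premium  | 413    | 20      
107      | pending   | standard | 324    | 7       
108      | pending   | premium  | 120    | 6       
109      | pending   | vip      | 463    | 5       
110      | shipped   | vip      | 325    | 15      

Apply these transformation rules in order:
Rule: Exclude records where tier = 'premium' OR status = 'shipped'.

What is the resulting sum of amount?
1984

Step 1: Find records where tier = 'premium' OR status = 'shipped'
Step 2: 4 records match, summing to 1068
Step 3: Original sum: 3052
Step 4: Remaining sum = 3052 - 1068 = 1984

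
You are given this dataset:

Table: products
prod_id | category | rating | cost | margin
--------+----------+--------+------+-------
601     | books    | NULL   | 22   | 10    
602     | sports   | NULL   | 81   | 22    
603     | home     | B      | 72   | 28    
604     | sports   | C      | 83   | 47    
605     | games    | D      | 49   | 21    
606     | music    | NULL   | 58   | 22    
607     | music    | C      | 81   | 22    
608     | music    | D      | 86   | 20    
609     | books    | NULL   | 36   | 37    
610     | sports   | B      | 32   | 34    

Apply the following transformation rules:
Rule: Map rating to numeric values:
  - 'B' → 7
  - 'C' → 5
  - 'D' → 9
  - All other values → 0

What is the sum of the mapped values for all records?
42

Step 1: Apply mapping to each record
Step 2: Count by status:
  'B': 2 records × 7 = 14
  'C': 2 records × 5 = 10
  'D': 2 records × 9 = 18
Step 3: Sum all mapped values = 42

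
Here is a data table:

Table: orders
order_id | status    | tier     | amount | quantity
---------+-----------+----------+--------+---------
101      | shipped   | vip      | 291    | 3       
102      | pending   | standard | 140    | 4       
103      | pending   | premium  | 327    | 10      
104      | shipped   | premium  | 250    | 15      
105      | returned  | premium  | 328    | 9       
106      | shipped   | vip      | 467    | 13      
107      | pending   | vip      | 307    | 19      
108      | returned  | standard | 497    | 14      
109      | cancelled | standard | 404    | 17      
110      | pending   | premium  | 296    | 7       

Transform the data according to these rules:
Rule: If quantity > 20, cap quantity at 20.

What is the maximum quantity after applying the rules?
19

Step 1: Original maximum quantity = 19
Step 2: Check cap of 20 against maximum
Step 3: No records exceed the cap (max 19 <= cap 20), so no capping applies
Step 4: Maximum after transformation = 19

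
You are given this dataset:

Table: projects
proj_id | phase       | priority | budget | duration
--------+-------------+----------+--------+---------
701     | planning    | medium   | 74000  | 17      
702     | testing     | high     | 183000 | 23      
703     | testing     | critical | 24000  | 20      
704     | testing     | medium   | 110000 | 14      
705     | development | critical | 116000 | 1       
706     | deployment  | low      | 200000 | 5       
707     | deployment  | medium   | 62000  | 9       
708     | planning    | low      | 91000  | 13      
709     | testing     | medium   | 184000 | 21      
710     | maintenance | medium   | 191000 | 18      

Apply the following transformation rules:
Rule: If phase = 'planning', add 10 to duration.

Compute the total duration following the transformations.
161

Step 1: Count records where phase = 'planning': 2
Step 2: Total bonus added: 2 × 10 = 20
Step 3: Original sum of duration: 141
Step 4: Final sum = 141 + 20 = 161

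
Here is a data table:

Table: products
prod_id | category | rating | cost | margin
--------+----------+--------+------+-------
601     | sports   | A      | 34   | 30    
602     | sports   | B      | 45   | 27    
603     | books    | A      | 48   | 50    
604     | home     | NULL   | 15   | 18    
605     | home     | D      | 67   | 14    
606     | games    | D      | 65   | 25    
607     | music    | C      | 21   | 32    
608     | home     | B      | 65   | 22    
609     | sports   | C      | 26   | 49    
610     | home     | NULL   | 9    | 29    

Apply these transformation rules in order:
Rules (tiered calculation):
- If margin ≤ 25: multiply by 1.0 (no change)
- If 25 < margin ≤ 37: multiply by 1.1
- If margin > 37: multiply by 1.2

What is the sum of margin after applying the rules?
327.6

Step 1: Tier 1 (margin ≤ 25): 4 records, sum = 79 × 1.0 = 79.0
Step 2: Tier 2 (25 < margin ≤ 37): 4 records, sum = 118 × 1.1 = 129.8
Step 3: Tier 3 (margin > 37): 2 records, sum = 99 × 1.2 = 118.8
Step 4: Final sum = 79.0 + 129.8 + 118.8 = 327.6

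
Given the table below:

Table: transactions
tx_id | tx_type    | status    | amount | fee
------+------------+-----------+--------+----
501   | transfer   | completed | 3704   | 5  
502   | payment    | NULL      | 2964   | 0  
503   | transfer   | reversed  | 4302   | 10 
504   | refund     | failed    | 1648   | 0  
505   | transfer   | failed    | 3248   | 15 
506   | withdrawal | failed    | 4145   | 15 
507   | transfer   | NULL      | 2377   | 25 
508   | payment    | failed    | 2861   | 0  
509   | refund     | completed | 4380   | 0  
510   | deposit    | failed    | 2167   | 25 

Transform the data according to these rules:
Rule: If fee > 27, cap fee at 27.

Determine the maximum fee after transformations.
25

Step 1: Original maximum fee = 25
Step 2: Check cap of 27 against maximum
Step 3: No records exceed the cap (max 25 <= cap 27), so no capping applies
Step 4: Maximum after transformation = 25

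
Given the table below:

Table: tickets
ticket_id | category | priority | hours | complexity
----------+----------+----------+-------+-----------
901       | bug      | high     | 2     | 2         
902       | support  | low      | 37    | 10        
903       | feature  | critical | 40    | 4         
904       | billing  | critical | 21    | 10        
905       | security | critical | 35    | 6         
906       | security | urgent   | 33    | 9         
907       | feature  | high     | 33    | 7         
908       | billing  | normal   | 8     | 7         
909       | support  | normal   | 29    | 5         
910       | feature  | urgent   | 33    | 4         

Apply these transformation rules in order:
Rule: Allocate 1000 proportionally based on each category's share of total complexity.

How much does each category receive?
billing: 265.62, bug: 31.25, feature: 234.38, security: 234.38, support: 234.38

Step 1: Calculate total complexity = 64
Step 2: Calculate each category's proportion:
  billing: 17/64 = 26.56% → 265.62
  bug: 2/64 = 3.12% → 31.25
  feature: 15/64 = 23.44% → 234.38
  security: 15/64 = 23.44% → 234.38
  support: 15/64 = 23.44% → 234.38
Step 3: Verify: sum of allocations ≈ 1000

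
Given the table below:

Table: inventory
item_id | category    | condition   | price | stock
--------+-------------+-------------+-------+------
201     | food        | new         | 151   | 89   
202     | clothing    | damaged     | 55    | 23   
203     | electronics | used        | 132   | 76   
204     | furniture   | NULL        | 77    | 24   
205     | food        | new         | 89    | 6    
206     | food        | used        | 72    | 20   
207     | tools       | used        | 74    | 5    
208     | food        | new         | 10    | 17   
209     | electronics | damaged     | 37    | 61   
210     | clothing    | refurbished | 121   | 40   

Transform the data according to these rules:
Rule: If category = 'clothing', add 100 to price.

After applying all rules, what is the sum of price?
1018

Step 1: Count records where category = 'clothing': 2
Step 2: Total bonus added: 2 × 100 = 200
Step 3: Original sum of price: 818
Step 4: Final sum = 818 + 200 = 1018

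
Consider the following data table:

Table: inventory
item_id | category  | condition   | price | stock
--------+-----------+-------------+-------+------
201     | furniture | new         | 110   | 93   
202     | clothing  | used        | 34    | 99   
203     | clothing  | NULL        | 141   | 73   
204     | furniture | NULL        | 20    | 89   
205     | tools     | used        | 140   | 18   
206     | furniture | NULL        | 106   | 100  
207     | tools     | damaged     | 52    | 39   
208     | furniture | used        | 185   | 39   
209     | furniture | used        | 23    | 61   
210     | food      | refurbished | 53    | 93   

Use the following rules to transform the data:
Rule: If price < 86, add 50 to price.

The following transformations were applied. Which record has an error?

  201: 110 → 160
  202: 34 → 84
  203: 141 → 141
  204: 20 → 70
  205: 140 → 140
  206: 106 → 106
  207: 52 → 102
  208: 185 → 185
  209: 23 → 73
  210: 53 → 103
Record 201 has an error. The correct transformed value should be 110, not 160.

Step 1: Check each record against the rule
Step 2: Record 201 has price = 110
Step 3: Since 110 >= 86, the bonus should not have been applied
Step 4: Correct value = 110, but claimed value = 160
Conclusion: Record 201 has the error.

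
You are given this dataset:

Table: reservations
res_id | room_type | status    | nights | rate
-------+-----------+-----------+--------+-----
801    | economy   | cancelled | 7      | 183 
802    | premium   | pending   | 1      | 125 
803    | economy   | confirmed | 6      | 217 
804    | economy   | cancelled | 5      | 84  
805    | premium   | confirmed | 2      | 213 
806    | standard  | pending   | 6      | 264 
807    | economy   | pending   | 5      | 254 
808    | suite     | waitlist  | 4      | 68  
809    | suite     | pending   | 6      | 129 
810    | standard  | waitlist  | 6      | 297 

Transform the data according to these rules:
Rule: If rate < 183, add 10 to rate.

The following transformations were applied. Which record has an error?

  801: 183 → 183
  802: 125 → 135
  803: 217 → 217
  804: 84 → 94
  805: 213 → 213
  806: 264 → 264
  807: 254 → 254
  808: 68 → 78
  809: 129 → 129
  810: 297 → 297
Record 809 has an error. The correct transformed value should be 139, not 129.

Step 1: Check each record against the rule
Step 2: Record 809 has rate = 129
Step 3: Since 129 < 183, the bonus should have been applied
Step 4: Correct value = 139, but claimed value = 129
Conclusion: Record 809 has the error.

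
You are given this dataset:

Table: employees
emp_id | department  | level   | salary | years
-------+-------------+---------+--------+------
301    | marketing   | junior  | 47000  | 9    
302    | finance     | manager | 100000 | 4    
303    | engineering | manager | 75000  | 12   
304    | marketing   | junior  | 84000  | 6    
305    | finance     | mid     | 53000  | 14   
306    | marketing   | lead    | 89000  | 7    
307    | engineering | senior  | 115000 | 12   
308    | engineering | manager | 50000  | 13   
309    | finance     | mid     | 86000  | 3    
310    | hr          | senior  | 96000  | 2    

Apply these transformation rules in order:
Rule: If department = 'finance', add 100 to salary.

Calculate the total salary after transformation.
795300

Step 1: Count records where department = 'finance': 3
Step 2: Total bonus added: 3 × 100 = 300
Step 3: Original sum of salary: 795000
Step 4: Final sum = 795000 + 300 = 795300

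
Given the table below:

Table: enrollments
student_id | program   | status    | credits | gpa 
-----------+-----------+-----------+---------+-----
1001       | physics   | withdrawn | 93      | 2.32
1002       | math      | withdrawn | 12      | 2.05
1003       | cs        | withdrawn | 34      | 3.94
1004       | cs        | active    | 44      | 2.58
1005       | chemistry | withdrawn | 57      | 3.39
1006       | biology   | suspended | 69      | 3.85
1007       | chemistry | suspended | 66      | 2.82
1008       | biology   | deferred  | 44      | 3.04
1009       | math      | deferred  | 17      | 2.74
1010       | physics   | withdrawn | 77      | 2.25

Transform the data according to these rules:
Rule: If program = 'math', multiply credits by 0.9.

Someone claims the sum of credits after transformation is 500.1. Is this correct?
No, the correct result is 510.1.

Step 1: Calculate the correct sum after transformation
Step 2: Apply multiplier 0.9 to records where program = 'math'
Step 3: Correct result = 510.1
Step 4: Claimed result = 500.1
Step 5: 510.1 ≠ 500.1
Conclusion: The claimed result is incorrect. The correct answer is 510.1.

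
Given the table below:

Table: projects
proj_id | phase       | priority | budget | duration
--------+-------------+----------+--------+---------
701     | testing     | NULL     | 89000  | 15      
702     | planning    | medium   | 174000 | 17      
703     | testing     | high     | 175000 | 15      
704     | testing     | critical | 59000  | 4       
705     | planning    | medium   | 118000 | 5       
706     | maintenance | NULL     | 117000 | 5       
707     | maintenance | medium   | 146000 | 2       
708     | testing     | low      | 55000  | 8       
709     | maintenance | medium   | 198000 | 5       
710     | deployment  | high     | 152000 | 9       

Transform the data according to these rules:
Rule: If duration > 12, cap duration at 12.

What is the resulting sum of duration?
74

Step 1: 3 records have duration > 12
Step 2: These records originally summed to 47
Step 3: After capping: 3 × 12 = 36
Step 4: Unaffected records sum: 38
Step 5: Final sum = 36 + 38 = 74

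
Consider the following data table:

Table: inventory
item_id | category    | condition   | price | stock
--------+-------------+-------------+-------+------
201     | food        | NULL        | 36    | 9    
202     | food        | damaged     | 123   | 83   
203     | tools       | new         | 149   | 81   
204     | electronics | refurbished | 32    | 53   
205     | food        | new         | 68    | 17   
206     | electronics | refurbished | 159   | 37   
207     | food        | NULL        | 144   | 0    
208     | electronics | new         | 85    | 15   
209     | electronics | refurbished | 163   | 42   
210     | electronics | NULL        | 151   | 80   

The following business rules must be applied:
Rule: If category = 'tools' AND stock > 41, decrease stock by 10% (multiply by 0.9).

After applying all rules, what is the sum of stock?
408.9

Step 1: Find records where category = 'tools' AND stock > 41
Step 2: 1 records match, summing to 81
Step 3: After multiplier: 81 × 0.9 = 72.9
Step 4: Unaffected records sum: 336
Step 5: Final sum = 72.9 + 336 = 408.9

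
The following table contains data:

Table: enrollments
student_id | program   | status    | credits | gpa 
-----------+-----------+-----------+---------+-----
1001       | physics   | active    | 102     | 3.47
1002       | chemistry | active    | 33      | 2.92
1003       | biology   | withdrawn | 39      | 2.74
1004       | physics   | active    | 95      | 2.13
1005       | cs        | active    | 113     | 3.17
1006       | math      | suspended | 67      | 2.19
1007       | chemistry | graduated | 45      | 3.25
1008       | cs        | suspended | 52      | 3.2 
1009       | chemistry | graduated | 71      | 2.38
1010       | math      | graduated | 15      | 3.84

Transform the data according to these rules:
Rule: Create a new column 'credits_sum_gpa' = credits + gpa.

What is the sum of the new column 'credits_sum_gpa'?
661.29

Step 1: For each record, compute credits + gpa
Example calculations:
  102 + 3.47 = 105.47
  33 + 2.92 = 35.92
  39 + 2.74 = 41.74
  ...
Step 2: Sum all derived values
Step 3: Total = 661.29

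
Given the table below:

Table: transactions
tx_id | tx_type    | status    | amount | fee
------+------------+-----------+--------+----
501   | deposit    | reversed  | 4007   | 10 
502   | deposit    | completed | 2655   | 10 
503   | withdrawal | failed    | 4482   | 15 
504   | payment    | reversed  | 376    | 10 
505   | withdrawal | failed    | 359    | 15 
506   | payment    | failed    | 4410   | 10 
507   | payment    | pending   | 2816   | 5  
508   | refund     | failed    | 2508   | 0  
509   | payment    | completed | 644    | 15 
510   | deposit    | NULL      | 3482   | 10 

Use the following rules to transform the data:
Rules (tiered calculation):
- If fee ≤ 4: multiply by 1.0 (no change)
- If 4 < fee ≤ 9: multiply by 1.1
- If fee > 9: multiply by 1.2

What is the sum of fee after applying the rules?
119.5

Step 1: Tier 1 (fee ≤ 4): 1 records, sum = 0 × 1.0 = 0.0
Step 2: Tier 2 (4 < fee ≤ 9): 1 records, sum = 5 × 1.1 = 5.5
Step 3: Tier 3 (fee > 9): 8 records, sum = 95 × 1.2 = 114.0
Step 4: Final sum = 0.0 + 5.5 + 114.0 = 119.5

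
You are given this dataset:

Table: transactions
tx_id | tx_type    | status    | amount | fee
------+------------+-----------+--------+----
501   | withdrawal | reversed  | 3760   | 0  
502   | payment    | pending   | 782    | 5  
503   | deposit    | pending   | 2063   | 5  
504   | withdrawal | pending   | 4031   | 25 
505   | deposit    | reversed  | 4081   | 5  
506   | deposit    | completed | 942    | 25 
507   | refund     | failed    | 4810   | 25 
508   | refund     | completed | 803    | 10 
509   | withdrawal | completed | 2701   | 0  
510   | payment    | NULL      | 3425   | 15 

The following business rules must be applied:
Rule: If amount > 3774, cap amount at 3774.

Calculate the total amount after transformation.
25798

Step 1: 3 records have amount > 3774
Step 2: These records originally summed to 12922
Step 3: After capping: 3 × 3774 = 11322
Step 4: Unaffected records sum: 14476
Step 5: Final sum = 11322 + 14476 = 25798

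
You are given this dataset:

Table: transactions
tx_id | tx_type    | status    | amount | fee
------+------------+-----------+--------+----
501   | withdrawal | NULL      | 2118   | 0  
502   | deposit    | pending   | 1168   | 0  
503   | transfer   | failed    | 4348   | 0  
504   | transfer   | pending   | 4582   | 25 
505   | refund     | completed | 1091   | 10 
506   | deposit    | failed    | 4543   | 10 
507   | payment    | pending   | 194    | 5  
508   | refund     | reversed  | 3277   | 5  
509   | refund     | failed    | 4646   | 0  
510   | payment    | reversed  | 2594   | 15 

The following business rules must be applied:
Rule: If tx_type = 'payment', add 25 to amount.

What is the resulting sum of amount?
28611

Step 1: Count records where tx_type = 'payment': 2
Step 2: Total bonus added: 2 × 25 = 50
Step 3: Original sum of amount: 28561
Step 4: Final sum = 28561 + 50 = 28611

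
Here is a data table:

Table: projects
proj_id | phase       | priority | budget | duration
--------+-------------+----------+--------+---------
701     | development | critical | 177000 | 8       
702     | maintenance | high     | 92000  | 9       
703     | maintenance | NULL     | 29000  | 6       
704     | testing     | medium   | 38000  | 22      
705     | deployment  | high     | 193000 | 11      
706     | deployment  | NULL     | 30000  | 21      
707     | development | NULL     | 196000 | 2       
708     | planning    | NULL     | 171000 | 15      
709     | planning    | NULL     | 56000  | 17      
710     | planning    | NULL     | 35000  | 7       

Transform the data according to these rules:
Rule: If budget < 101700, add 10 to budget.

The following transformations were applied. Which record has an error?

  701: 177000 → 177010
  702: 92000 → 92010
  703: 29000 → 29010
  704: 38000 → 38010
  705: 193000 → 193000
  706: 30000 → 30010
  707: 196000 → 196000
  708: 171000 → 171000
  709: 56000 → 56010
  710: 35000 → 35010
Record 701 has an error. The correct transformed value should be 177000, not 177010.

Step 1: Check each record against the rule
Step 2: Record 701 has budget = 177000
Step 3: Since 177000 >= 101700, the bonus should not have been applied
Step 4: Correct value = 177000, but claimed value = 177010
Conclusion: Record 701 has the error.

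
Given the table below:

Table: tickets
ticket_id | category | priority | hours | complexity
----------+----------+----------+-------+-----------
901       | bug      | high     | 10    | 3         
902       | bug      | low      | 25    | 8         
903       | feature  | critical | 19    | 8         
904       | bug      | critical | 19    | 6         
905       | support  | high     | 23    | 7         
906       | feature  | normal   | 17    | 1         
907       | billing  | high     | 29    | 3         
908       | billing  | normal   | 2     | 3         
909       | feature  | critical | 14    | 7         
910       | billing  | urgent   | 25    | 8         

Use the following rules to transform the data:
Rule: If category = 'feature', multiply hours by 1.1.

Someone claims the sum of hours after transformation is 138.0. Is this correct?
No, the correct result is 188.0.

Step 1: Calculate the correct sum after transformation
Step 2: Apply multiplier 1.1 to records where category = 'feature'
Step 3: Correct result = 188.0
Step 4: Claimed result = 138.0
Step 5: 188.0 ≠ 138.0
Conclusion: The claimed result is incorrect. The correct answer is 188.0.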